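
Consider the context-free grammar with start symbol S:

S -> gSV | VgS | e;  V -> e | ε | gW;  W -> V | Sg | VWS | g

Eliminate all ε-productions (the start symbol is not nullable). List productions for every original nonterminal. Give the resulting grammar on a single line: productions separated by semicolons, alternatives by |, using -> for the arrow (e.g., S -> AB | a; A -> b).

S -> e | gS | VgS | gSV; V -> e | g | gW; W -> S | V | g | Sg | VS | WS | VWS

Nullable set: {V, W}.
S -> VgS: V nullable, giving VgS | gS.
S -> gSV: V nullable, giving gS | gSV.
Drop V -> ε.
V -> gW: W nullable, giving g | gW.
W -> V: V nullable, giving V.
W -> VWS: V, W nullable, giving S | VS | VWS | WS.
Unchanged (no nullable symbols): S -> e; V -> e; W -> Sg; W -> g.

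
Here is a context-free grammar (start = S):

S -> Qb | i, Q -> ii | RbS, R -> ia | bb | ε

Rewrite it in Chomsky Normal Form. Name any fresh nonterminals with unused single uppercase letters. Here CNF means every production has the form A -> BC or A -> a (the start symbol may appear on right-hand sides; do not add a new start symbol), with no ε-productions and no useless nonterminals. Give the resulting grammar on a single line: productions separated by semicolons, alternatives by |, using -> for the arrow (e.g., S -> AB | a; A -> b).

Nullable: {R}; after ε-elimination: S -> i | Qb; Q -> bS | ii | RbS; R -> bb | ia.
No unit productions to eliminate.
TERM: introduce C -> a, A -> b, B -> i and substitute in every rule of length ≥2.
BIN: Q -> RAS becomes Q -> RD, D -> AS.

S -> i | QA; A -> b; B -> i; C -> a; D -> AS; Q -> AS | BB | RD; R -> AA | BC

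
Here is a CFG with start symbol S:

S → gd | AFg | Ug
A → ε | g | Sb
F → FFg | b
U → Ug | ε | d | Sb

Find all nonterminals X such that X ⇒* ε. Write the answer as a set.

{A, U}

Directly nullable (have an ε-rule): {A, U}.
Not nullable: F, S — each has a terminal in every rule's right-hand side or depends on a non-nullable symbol.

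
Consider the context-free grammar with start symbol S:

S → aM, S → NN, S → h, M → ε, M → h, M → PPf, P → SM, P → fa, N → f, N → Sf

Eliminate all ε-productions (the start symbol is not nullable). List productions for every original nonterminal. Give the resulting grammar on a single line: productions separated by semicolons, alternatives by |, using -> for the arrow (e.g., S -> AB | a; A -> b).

Nullable set: {M}.
S -> aM: M nullable, giving a | aM.
Drop M -> ε.
P -> SM: M nullable, giving S | SM.
Unchanged (no nullable symbols): S -> NN; S -> h; M -> PPf; M -> h; N -> Sf; N -> f; P -> fa.

S -> a | h | NN | aM; M -> h | PPf; N -> f | Sf; P -> S | SM | fa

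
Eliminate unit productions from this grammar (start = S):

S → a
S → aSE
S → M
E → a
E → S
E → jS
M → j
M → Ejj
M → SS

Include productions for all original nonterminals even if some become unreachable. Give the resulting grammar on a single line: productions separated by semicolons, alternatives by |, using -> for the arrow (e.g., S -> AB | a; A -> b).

Unit productions: E->S, S->M.
Unit pairs (A ⇒* B via units): (E,M), (E,S), (S,M).
S: inherits non-unit rules of {M, S} → Ejj | SS | a | aSE | j.
E: inherits non-unit rules of {E, M, S} → Ejj | SS | a | aSE | j | jS.
M: inherits non-unit rules of {M} → Ejj | SS | j.

S -> a | j | SS | Ejj | aSE; E -> a | j | SS | jS | Ejj | aSE; M -> j | SS | Ejj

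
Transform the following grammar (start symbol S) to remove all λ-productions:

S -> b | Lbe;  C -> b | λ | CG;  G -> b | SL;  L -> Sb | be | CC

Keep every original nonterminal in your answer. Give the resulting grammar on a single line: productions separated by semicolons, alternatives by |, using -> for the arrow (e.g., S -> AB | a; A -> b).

Nullable set: {C, L}.
S -> Lbe: L nullable, giving Lbe | be.
Drop C -> λ.
C -> CG: C nullable, giving CG | G.
G -> SL: L nullable, giving S | SL.
L -> CC: C, C nullable, giving C | CC.
Unchanged (no nullable symbols): S -> b; C -> b; G -> b; L -> Sb; L -> be.

S -> b | be | Lbe; C -> G | b | CG; G -> S | b | SL; L -> C | CC | Sb | be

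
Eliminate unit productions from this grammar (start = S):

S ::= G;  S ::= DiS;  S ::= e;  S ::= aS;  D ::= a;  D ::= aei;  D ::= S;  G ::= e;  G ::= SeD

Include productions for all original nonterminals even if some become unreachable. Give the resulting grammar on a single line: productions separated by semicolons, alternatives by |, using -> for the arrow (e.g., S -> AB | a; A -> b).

S -> e | aS | DiS | SeD; D -> a | e | aS | DiS | SeD | aei; G -> e | SeD

Unit productions: D->S, S->G.
Unit pairs (A ⇒* B via units): (D,G), (D,S), (S,G).
S: inherits non-unit rules of {G, S} → DiS | SeD | aS | e.
D: inherits non-unit rules of {D, G, S} → DiS | SeD | a | aS | aei | e.
G: inherits non-unit rules of {G} → SeD | e.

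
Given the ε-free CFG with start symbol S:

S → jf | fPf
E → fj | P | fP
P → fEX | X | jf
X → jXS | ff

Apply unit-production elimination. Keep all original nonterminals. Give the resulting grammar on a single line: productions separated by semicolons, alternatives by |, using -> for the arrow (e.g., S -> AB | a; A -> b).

Unit productions: E->P, P->X.
Unit pairs (A ⇒* B via units): (E,P), (E,X), (P,X).
S: inherits non-unit rules of {S} → fPf | jf.
E: inherits non-unit rules of {E, P, X} → fEX | fP | ff | fj | jXS | jf.
P: inherits non-unit rules of {P, X} → fEX | ff | jXS | jf.
X: inherits non-unit rules of {X} → ff | jXS.

S -> jf | fPf; E -> fP | ff | fj | jf | fEX | jXS; P -> ff | jf | fEX | jXS; X -> ff | jXS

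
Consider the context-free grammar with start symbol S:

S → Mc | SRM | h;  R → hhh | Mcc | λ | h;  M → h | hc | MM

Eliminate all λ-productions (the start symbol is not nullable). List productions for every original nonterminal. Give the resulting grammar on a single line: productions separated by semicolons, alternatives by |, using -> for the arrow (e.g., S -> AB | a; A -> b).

Nullable set: {R}.
S -> SRM: R nullable, giving SM | SRM.
Drop R -> λ.
Unchanged (no nullable symbols): S -> Mc; S -> h; M -> MM; M -> h; M -> hc; R -> Mcc; R -> h; R -> hhh.

S -> h | Mc | SM | SRM; M -> h | MM | hc; R -> h | Mcc | hhh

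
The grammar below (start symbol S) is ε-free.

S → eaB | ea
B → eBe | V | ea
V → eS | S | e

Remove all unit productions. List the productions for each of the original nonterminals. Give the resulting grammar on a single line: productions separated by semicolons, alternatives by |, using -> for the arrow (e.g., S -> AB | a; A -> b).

S -> ea | eaB; B -> e | eS | ea | eBe | eaB; V -> e | eS | ea | eaB

Unit productions: B->V, V->S.
Unit pairs (A ⇒* B via units): (B,S), (B,V), (V,S).
S: inherits non-unit rules of {S} → ea | eaB.
B: inherits non-unit rules of {B, S, V} → e | eBe | eS | ea | eaB.
V: inherits non-unit rules of {S, V} → e | eS | ea | eaB.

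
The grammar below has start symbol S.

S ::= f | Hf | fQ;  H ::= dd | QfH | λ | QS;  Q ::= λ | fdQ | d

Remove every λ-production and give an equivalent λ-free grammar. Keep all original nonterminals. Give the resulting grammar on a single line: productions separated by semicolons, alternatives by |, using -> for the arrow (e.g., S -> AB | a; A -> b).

Nullable set: {H, Q}.
S -> Hf: H nullable, giving Hf | f.
S -> fQ: Q nullable, giving f | fQ.
Drop H -> λ.
H -> QS: Q nullable, giving QS | S.
H -> QfH: Q, H nullable, giving Qf | QfH | f | fH.
Drop Q -> λ.
Q -> fdQ: Q nullable, giving fd | fdQ.
Unchanged (no nullable symbols): S -> f; H -> dd; Q -> d.

S -> f | Hf | fQ; H -> S | f | QS | Qf | dd | fH | QfH; Q -> d | fd | fdQ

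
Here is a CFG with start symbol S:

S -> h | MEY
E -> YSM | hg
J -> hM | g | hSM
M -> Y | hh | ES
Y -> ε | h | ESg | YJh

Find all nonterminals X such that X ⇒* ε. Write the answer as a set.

{M, Y}

Directly nullable (have an ε-rule): {Y}.
M is nullable via M -> Y (every symbol on the right is already known nullable).
Not nullable: E, J, S — each has a terminal in every rule's right-hand side or depends on a non-nullable symbol.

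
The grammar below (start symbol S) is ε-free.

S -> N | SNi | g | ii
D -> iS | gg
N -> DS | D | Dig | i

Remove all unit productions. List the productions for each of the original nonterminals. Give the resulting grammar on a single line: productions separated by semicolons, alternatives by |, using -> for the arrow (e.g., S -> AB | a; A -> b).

Unit productions: N->D, S->N.
Unit pairs (A ⇒* B via units): (N,D), (S,D), (S,N).
S: inherits non-unit rules of {D, N, S} → DS | Dig | SNi | g | gg | i | iS | ii.
D: inherits non-unit rules of {D} → gg | iS.
N: inherits non-unit rules of {D, N} → DS | Dig | gg | i | iS.

S -> g | i | DS | gg | iS | ii | Dig | SNi; D -> gg | iS; N -> i | DS | gg | iS | Dig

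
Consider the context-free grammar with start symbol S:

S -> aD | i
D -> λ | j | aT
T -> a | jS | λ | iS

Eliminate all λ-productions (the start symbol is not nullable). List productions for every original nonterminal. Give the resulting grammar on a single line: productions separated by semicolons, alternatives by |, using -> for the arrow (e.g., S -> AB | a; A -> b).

Nullable set: {D, T}.
S -> aD: D nullable, giving a | aD.
Drop D -> λ.
D -> aT: T nullable, giving a | aT.
Drop T -> λ.
Unchanged (no nullable symbols): S -> i; D -> j; T -> a; T -> iS; T -> jS.

S -> a | i | aD; D -> a | j | aT; T -> a | iS | jS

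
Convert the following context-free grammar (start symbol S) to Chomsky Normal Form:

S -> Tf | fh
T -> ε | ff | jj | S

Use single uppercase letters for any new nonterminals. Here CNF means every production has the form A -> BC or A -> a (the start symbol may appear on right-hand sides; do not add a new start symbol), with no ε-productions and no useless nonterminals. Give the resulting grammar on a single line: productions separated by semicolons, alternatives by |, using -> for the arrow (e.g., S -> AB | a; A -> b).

Nullable: {T}; after ε-elimination: S -> f | Tf | fh; T -> S | ff | jj.
After unit-elimination: S -> f | Tf | fh; T -> f | Tf | ff | fh | jj.
TERM: introduce A -> f, B -> h, C -> j and substitute in every rule of length ≥2.

S -> f | AB | TA; A -> f; B -> h; C -> j; T -> f | AA | AB | CC | TA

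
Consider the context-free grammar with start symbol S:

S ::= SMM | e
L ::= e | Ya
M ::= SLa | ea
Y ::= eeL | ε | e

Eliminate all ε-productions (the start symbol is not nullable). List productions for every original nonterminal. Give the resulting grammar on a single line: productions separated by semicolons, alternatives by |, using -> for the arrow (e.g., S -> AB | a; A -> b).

S -> e | SMM; L -> a | e | Ya; M -> ea | SLa; Y -> e | eeL

Nullable set: {Y}.
L -> Ya: Y nullable, giving Ya | a.
Drop Y -> ε.
Unchanged (no nullable symbols): S -> SMM; S -> e; L -> e; M -> SLa; M -> ea; Y -> e; Y -> eeL.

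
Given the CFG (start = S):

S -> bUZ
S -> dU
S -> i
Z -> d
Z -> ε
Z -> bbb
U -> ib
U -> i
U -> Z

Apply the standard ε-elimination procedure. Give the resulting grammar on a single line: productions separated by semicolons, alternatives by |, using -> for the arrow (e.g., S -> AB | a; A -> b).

S -> b | d | i | bU | bZ | dU | bUZ; U -> Z | i | ib; Z -> d | bbb

Nullable set: {U, Z}.
S -> bUZ: U, Z nullable, giving b | bU | bUZ | bZ.
S -> dU: U nullable, giving d | dU.
U -> Z: Z nullable, giving Z.
Drop Z -> ε.
Unchanged (no nullable symbols): S -> i; U -> i; U -> ib; Z -> bbb; Z -> d.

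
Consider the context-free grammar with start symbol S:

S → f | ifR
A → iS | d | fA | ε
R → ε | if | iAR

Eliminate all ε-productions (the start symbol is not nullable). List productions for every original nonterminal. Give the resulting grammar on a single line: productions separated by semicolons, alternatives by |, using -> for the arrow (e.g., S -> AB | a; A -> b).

Nullable set: {A, R}.
S -> ifR: R nullable, giving if | ifR.
Drop A -> ε.
A -> fA: A nullable, giving f | fA.
Drop R -> ε.
R -> iAR: A, R nullable, giving i | iA | iAR | iR.
Unchanged (no nullable symbols): S -> f; A -> d; A -> iS; R -> if.

S -> f | if | ifR; A -> d | f | fA | iS; R -> i | iA | iR | if | iAR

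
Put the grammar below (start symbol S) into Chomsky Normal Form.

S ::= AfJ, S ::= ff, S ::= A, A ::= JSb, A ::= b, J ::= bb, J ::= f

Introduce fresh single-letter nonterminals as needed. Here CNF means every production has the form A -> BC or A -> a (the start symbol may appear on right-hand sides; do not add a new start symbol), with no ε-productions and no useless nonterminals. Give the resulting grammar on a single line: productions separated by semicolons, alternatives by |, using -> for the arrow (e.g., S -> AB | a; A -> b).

No ε-productions.
After unit-elimination: S -> b | ff | AfJ | JSb; A -> b | JSb; J -> f | bb.
TERM: introduce B -> b, C -> f and substitute in every rule of length ≥2.
BIN: A -> JSB becomes A -> JD, D -> SB; S -> ACJ becomes S -> AE, E -> CJ; S -> JSB becomes S -> JF, F -> SB.

S -> b | AE | CC | JF; A -> b | JD; B -> b; C -> f; D -> SB; E -> CJ; F -> SB; J -> f | BB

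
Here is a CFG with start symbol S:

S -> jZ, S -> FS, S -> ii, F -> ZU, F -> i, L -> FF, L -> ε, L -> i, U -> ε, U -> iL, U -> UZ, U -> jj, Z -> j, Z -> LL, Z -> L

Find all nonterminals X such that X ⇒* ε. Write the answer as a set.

{F, L, U, Z}

Directly nullable (have an ε-rule): {L, U}.
Z is nullable via Z -> L (every symbol on the right is already known nullable).
F is nullable via F -> ZU (every symbol on the right is already known nullable).
Not nullable: S — each has a terminal in every rule's right-hand side or depends on a non-nullable symbol.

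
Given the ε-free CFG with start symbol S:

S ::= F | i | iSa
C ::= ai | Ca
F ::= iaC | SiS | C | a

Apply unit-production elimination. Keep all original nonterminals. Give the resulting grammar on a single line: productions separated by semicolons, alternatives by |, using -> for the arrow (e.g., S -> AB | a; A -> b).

Unit productions: F->C, S->F.
Unit pairs (A ⇒* B via units): (F,C), (S,C), (S,F).
S: inherits non-unit rules of {C, F, S} → Ca | SiS | a | ai | i | iSa | iaC.
C: inherits non-unit rules of {C} → Ca | ai.
F: inherits non-unit rules of {C, F} → Ca | SiS | a | ai | iaC.

S -> a | i | Ca | ai | SiS | iSa | iaC; C -> Ca | ai; F -> a | Ca | ai | SiS | iaC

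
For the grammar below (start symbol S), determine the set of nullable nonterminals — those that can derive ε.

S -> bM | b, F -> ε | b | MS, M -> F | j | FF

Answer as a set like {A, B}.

Directly nullable (have an ε-rule): {F}.
M is nullable via M -> F (every symbol on the right is already known nullable).
Not nullable: S — each has a terminal in every rule's right-hand side or depends on a non-nullable symbol.

{F, M}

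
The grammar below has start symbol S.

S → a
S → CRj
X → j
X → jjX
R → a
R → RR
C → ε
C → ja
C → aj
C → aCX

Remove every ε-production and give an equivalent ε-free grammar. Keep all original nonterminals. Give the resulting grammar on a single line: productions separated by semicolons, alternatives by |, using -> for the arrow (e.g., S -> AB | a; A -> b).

S -> a | Rj | CRj; C -> aX | aj | ja | aCX; R -> a | RR; X -> j | jjX

Nullable set: {C}.
S -> CRj: C nullable, giving CRj | Rj.
Drop C -> ε.
C -> aCX: C nullable, giving aCX | aX.
Unchanged (no nullable symbols): S -> a; C -> aj; C -> ja; R -> RR; R -> a; X -> j; X -> jjX.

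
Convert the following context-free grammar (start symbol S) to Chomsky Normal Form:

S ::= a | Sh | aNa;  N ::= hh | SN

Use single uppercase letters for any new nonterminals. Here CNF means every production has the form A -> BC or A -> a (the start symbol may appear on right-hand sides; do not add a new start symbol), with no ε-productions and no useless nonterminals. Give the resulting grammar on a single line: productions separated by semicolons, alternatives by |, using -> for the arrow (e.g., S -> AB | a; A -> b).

No ε-productions.
No unit productions to eliminate.
TERM: introduce B -> a, A -> h and substitute in every rule of length ≥2.
BIN: S -> BNB becomes S -> BC, C -> NB.

S -> a | BC | SA; A -> h; B -> a; C -> NB; N -> AA | SN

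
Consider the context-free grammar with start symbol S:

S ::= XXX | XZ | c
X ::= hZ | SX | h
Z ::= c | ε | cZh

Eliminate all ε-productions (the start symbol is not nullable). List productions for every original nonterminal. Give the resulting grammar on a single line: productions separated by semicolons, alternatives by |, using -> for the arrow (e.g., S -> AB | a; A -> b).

Nullable set: {Z}.
S -> XZ: Z nullable, giving X | XZ.
X -> hZ: Z nullable, giving h | hZ.
Drop Z -> ε.
Z -> cZh: Z nullable, giving cZh | ch.
Unchanged (no nullable symbols): S -> XXX; S -> c; X -> SX; X -> h; Z -> c.

S -> X | c | XZ | XXX; X -> h | SX | hZ; Z -> c | ch | cZh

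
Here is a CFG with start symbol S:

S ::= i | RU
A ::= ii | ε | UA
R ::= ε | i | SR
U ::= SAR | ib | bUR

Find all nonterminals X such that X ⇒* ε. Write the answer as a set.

Directly nullable (have an ε-rule): {A, R}.
Not nullable: S, U — each has a terminal in every rule's right-hand side or depends on a non-nullable symbol.

{A, R}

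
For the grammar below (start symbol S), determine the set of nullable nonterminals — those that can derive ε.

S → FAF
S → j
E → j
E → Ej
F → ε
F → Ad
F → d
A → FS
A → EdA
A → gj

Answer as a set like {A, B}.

{F}

Directly nullable (have an ε-rule): {F}.
Not nullable: A, E, S — each has a terminal in every rule's right-hand side or depends on a non-nullable symbol.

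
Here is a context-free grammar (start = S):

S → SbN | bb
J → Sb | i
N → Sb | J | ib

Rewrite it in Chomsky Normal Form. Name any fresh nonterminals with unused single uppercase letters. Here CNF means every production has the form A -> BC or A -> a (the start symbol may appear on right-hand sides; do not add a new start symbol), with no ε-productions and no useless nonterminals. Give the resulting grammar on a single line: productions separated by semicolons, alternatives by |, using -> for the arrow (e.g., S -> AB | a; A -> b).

No ε-productions.
After unit-elimination: S -> bb | SbN; J -> i | Sb; N -> i | Sb | ib.
TERM: introduce A -> b, B -> i and substitute in every rule of length ≥2.
BIN: S -> SAN becomes S -> SC, C -> AN.
Drop unreachable/unproductive: J.

S -> AA | SC; A -> b; B -> i; C -> AN; N -> i | BA | SA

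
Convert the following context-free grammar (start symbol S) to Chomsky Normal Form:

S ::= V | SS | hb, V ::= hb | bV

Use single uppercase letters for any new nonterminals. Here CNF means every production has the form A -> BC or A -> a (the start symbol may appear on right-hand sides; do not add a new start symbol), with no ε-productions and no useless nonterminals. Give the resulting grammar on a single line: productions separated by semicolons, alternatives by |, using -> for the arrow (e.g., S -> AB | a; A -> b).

No ε-productions.
After unit-elimination: S -> SS | bV | hb; V -> bV | hb.
TERM: introduce A -> b, B -> h and substitute in every rule of length ≥2.

S -> AV | BA | SS; A -> b; B -> h; V -> AV | BA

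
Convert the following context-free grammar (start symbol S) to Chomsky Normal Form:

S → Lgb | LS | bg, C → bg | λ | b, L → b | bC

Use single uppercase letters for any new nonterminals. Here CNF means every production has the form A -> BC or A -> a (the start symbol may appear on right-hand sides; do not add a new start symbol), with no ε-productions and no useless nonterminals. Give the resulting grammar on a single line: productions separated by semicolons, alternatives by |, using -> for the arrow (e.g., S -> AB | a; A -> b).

Nullable: {C}; after ε-elimination: S -> LS | bg | Lgb; C -> b | bg; L -> b | bC.
No unit productions to eliminate.
TERM: introduce A -> b, B -> g and substitute in every rule of length ≥2.
BIN: S -> LBA becomes S -> LD, D -> BA.

S -> AB | LD | LS; A -> b; B -> g; C -> b | AB; D -> BA; L -> b | AC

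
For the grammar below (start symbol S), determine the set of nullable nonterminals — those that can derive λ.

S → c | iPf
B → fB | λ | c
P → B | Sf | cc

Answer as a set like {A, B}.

Directly nullable (have an ε-rule): {B}.
P is nullable via P -> B (every symbol on the right is already known nullable).
Not nullable: S — each has a terminal in every rule's right-hand side or depends on a non-nullable symbol.

{B, P}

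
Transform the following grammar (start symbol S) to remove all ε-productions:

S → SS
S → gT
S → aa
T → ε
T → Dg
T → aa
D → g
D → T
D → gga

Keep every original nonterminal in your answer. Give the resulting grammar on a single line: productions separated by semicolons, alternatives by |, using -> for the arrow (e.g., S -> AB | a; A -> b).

Nullable set: {D, T}.
S -> gT: T nullable, giving g | gT.
D -> T: T nullable, giving T.
Drop T -> ε.
T -> Dg: D nullable, giving Dg | g.
Unchanged (no nullable symbols): S -> SS; S -> aa; D -> g; D -> gga; T -> aa.

S -> g | SS | aa | gT; D -> T | g | gga; T -> g | Dg | aa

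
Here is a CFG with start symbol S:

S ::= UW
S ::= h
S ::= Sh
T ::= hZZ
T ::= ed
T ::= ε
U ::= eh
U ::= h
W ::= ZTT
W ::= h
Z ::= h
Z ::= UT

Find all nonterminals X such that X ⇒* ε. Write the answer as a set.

{T}

Directly nullable (have an ε-rule): {T}.
Not nullable: S, U, W, Z — each has a terminal in every rule's right-hand side or depends on a non-nullable symbol.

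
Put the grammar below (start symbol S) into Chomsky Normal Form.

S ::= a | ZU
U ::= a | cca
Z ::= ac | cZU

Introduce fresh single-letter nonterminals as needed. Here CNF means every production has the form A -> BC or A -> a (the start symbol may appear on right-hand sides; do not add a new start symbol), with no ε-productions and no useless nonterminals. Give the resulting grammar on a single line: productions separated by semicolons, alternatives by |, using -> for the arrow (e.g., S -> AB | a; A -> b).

S -> a | ZU; A -> c; B -> a; C -> AB; D -> ZU; U -> a | AC; Z -> AD | BA

No ε-productions.
No unit productions to eliminate.
TERM: introduce B -> a, A -> c and substitute in every rule of length ≥2.
BIN: U -> AAB becomes U -> AC, C -> AB; Z -> AZU becomes Z -> AD, D -> ZU.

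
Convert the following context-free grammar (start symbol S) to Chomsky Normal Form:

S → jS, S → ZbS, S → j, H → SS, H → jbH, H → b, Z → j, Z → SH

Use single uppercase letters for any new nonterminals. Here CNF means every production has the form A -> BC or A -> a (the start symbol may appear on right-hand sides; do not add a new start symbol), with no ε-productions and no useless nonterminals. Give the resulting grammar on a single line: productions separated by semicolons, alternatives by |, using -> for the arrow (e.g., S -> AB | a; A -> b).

No ε-productions.
No unit productions to eliminate.
TERM: introduce B -> b, A -> j and substitute in every rule of length ≥2.
BIN: H -> ABH becomes H -> AC, C -> BH; S -> ZBS becomes S -> ZD, D -> BS.

S -> j | AS | ZD; A -> j; B -> b; C -> BH; D -> BS; H -> b | AC | SS; Z -> j | SH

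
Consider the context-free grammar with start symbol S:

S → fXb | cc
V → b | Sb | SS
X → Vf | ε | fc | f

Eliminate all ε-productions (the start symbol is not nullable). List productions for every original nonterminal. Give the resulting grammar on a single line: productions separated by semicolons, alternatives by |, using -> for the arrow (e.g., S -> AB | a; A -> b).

Nullable set: {X}.
S -> fXb: X nullable, giving fXb | fb.
Drop X -> ε.
Unchanged (no nullable symbols): S -> cc; V -> SS; V -> Sb; V -> b; X -> Vf; X -> f; X -> fc.

S -> cc | fb | fXb; V -> b | SS | Sb; X -> f | Vf | fc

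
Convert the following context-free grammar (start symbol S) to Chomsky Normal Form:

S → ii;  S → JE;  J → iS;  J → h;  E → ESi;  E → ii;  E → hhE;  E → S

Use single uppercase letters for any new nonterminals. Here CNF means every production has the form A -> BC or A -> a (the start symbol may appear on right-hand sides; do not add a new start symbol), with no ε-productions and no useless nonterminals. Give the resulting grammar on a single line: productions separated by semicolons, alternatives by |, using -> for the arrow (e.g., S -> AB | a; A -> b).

S -> AA | JE; A -> i; B -> h; C -> BE; D -> SA; E -> AA | BC | ED | JE; J -> h | AS

No ε-productions.
After unit-elimination: S -> JE | ii; E -> JE | ii | ESi | hhE; J -> h | iS.
TERM: introduce B -> h, A -> i and substitute in every rule of length ≥2.
BIN: E -> BBE becomes E -> BC, C -> BE; E -> ESA becomes E -> ED, D -> SA.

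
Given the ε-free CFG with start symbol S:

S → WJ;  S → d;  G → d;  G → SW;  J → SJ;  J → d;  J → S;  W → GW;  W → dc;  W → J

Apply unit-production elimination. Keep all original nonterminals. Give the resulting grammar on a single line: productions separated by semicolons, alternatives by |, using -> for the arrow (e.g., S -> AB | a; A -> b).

S -> d | WJ; G -> d | SW; J -> d | SJ | WJ; W -> d | GW | SJ | WJ | dc

Unit productions: J->S, W->J.
Unit pairs (A ⇒* B via units): (J,S), (W,J), (W,S).
S: inherits non-unit rules of {S} → WJ | d.
G: inherits non-unit rules of {G} → SW | d.
J: inherits non-unit rules of {J, S} → SJ | WJ | d.
W: inherits non-unit rules of {J, S, W} → GW | SJ | WJ | d | dc.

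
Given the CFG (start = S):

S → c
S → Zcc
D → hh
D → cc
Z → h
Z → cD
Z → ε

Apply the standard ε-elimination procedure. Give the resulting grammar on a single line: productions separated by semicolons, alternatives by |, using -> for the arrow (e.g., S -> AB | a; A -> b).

Nullable set: {Z}.
S -> Zcc: Z nullable, giving Zcc | cc.
Drop Z -> ε.
Unchanged (no nullable symbols): S -> c; D -> cc; D -> hh; Z -> cD; Z -> h.

S -> c | cc | Zcc; D -> cc | hh; Z -> h | cD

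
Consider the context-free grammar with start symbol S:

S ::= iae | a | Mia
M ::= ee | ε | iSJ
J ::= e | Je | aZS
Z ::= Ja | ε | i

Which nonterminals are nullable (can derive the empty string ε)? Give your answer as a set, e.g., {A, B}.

{M, Z}

Directly nullable (have an ε-rule): {M, Z}.
Not nullable: J, S — each has a terminal in every rule's right-hand side or depends on a non-nullable symbol.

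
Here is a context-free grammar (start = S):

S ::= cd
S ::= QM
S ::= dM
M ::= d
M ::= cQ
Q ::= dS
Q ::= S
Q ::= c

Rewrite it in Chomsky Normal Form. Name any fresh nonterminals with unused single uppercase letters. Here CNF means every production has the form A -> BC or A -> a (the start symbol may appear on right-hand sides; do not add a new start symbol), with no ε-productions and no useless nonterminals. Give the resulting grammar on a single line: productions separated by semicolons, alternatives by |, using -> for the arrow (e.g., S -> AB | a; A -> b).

No ε-productions.
After unit-elimination: S -> QM | cd | dM; M -> d | cQ; Q -> c | QM | cd | dM | dS.
TERM: introduce A -> c, B -> d and substitute in every rule of length ≥2.

S -> AB | BM | QM; A -> c; B -> d; M -> d | AQ; Q -> c | AB | BM | BS | QM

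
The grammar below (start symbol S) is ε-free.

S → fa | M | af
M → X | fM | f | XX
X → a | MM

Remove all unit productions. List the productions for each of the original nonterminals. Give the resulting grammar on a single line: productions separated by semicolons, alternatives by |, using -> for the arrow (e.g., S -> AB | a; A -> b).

Unit productions: M->X, S->M.
Unit pairs (A ⇒* B via units): (M,X), (S,M), (S,X).
S: inherits non-unit rules of {M, S, X} → MM | XX | a | af | f | fM | fa.
M: inherits non-unit rules of {M, X} → MM | XX | a | f | fM.
X: inherits non-unit rules of {X} → MM | a.

S -> a | f | MM | XX | af | fM | fa; M -> a | f | MM | XX | fM; X -> a | MM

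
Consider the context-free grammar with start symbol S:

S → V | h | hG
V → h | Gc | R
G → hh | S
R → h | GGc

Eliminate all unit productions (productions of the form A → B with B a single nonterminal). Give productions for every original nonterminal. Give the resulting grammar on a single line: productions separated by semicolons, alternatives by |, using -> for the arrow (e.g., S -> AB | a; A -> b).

S -> h | Gc | hG | GGc; G -> h | Gc | hG | hh | GGc; R -> h | GGc; V -> h | Gc | GGc

Unit productions: G->S, S->V, V->R.
Unit pairs (A ⇒* B via units): (G,R), (G,S), (G,V), (S,R), (S,V), (V,R).
S: inherits non-unit rules of {R, S, V} → GGc | Gc | h | hG.
G: inherits non-unit rules of {G, R, S, V} → GGc | Gc | h | hG | hh.
R: inherits non-unit rules of {R} → GGc | h.
V: inherits non-unit rules of {R, V} → GGc | Gc | h.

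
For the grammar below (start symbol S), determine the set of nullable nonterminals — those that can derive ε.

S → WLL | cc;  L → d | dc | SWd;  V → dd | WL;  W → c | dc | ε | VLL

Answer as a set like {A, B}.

Directly nullable (have an ε-rule): {W}.
Not nullable: L, S, V — each has a terminal in every rule's right-hand side or depends on a non-nullable symbol.

{W}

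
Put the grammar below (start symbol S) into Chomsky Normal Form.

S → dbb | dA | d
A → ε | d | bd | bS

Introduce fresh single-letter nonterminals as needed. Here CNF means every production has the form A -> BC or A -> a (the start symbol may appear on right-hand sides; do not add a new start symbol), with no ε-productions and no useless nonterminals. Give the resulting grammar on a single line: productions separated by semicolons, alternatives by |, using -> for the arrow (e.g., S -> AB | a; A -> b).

S -> d | CA | CD; A -> d | BC | BS; B -> b; C -> d; D -> BB

Nullable: {A}; after ε-elimination: S -> d | dA | dbb; A -> d | bS | bd.
No unit productions to eliminate.
TERM: introduce B -> b, C -> d and substitute in every rule of length ≥2.
BIN: S -> CBB becomes S -> CD, D -> BB.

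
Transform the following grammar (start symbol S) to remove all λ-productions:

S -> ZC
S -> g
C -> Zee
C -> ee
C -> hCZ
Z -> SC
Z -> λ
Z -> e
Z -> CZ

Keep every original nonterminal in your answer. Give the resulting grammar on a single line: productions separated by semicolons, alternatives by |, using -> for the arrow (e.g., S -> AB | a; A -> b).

Nullable set: {Z}.
S -> ZC: Z nullable, giving C | ZC.
C -> Zee: Z nullable, giving Zee | ee.
C -> hCZ: Z nullable, giving hC | hCZ.
Drop Z -> λ.
Z -> CZ: Z nullable, giving C | CZ.
Unchanged (no nullable symbols): S -> g; C -> ee; Z -> SC; Z -> e.

S -> C | g | ZC; C -> ee | hC | Zee | hCZ; Z -> C | e | CZ | SC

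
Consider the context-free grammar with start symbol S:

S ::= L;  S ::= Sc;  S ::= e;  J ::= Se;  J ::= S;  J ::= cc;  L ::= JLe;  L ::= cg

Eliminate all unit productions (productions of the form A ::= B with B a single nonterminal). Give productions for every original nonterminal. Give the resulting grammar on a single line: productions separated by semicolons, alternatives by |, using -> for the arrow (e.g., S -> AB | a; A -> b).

Unit productions: J->S, S->L.
Unit pairs (A ⇒* B via units): (J,L), (J,S), (S,L).
S: inherits non-unit rules of {L, S} → JLe | Sc | cg | e.
J: inherits non-unit rules of {J, L, S} → JLe | Sc | Se | cc | cg | e.
L: inherits non-unit rules of {L} → JLe | cg.

S -> e | Sc | cg | JLe; J -> e | Sc | Se | cc | cg | JLe; L -> cg | JLe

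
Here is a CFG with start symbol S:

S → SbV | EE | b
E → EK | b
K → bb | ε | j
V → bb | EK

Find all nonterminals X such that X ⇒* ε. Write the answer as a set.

Directly nullable (have an ε-rule): {K}.
Not nullable: E, S, V — each has a terminal in every rule's right-hand side or depends on a non-nullable symbol.

{K}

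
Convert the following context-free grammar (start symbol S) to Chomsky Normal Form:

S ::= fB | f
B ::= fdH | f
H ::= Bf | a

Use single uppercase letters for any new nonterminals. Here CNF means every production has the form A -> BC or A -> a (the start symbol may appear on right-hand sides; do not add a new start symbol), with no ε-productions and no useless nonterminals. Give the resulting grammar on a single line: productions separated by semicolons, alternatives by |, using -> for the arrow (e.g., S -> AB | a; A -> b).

S -> f | AB; A -> f; B -> f | AD; C -> d; D -> CH; H -> a | BA

No ε-productions.
No unit productions to eliminate.
TERM: introduce C -> d, A -> f and substitute in every rule of length ≥2.
BIN: B -> ACH becomes B -> AD, D -> CH.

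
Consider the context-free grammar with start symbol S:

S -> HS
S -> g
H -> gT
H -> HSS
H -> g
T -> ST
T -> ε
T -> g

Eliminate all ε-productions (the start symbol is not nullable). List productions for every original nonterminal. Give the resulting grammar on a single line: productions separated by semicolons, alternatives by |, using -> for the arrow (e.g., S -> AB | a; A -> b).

S -> g | HS; H -> g | gT | HSS; T -> S | g | ST

Nullable set: {T}.
H -> gT: T nullable, giving g | gT.
Drop T -> ε.
T -> ST: T nullable, giving S | ST.
Unchanged (no nullable symbols): S -> HS; S -> g; H -> HSS; H -> g; T -> g.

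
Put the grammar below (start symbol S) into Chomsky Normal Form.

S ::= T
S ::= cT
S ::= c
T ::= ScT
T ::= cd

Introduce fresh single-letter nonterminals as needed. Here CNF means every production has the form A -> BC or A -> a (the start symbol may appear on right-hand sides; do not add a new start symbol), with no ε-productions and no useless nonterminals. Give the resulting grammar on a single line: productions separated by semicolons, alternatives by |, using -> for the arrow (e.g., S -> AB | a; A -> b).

S -> c | AB | AT | SC; A -> c; B -> d; C -> AT; D -> AT; T -> AB | SD

No ε-productions.
After unit-elimination: S -> c | cT | cd | ScT; T -> cd | ScT.
TERM: introduce A -> c, B -> d and substitute in every rule of length ≥2.
BIN: S -> SAT becomes S -> SC, C -> AT; T -> SAT becomes T -> SD, D -> AT.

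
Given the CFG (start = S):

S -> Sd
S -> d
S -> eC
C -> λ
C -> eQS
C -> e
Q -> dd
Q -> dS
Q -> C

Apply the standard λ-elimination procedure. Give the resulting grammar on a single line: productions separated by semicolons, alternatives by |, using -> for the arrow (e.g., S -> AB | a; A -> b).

Nullable set: {C, Q}.
S -> eC: C nullable, giving e | eC.
Drop C -> λ.
C -> eQS: Q nullable, giving eQS | eS.
Q -> C: C nullable, giving C.
Unchanged (no nullable symbols): S -> Sd; S -> d; C -> e; Q -> dS; Q -> dd.

S -> d | e | Sd | eC; C -> e | eS | eQS; Q -> C | dS | dd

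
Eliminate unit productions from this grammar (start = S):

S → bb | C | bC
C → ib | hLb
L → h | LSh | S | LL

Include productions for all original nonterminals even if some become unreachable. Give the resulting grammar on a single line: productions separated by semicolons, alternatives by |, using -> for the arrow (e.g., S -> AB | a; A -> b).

S -> bC | bb | ib | hLb; C -> ib | hLb; L -> h | LL | bC | bb | ib | LSh | hLb

Unit productions: L->S, S->C.
Unit pairs (A ⇒* B via units): (L,C), (L,S), (S,C).
S: inherits non-unit rules of {C, S} → bC | bb | hLb | ib.
C: inherits non-unit rules of {C} → hLb | ib.
L: inherits non-unit rules of {C, L, S} → LL | LSh | bC | bb | h | hLb | ib.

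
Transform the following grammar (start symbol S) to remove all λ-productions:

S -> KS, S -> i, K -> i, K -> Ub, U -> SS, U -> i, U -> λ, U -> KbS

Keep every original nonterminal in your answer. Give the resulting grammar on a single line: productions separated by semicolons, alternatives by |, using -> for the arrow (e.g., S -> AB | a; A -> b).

S -> i | KS; K -> b | i | Ub; U -> i | SS | KbS

Nullable set: {U}.
K -> Ub: U nullable, giving Ub | b.
Drop U -> λ.
Unchanged (no nullable symbols): S -> KS; S -> i; K -> i; U -> KbS; U -> SS; U -> i.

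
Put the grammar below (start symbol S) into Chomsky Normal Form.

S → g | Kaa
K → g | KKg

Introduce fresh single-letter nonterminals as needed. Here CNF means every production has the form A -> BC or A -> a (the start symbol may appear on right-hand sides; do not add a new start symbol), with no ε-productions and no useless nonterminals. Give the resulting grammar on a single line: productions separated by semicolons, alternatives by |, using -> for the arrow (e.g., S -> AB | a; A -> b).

S -> g | KD; A -> g; B -> a; C -> KA; D -> BB; K -> g | KC

No ε-productions.
No unit productions to eliminate.
TERM: introduce B -> a, A -> g and substitute in every rule of length ≥2.
BIN: K -> KKA becomes K -> KC, C -> KA; S -> KBB becomes S -> KD, D -> BB.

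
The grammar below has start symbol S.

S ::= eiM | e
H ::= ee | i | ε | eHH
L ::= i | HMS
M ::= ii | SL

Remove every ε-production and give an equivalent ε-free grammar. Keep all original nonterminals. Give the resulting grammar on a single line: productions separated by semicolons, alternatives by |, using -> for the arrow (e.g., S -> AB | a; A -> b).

Nullable set: {H}.
Drop H -> ε.
H -> eHH: H, H nullable, giving e | eH | eHH.
L -> HMS: H nullable, giving HMS | MS.
Unchanged (no nullable symbols): S -> e; S -> eiM; H -> ee; H -> i; L -> i; M -> SL; M -> ii.

S -> e | eiM; H -> e | i | eH | ee | eHH; L -> i | MS | HMS; M -> SL | ii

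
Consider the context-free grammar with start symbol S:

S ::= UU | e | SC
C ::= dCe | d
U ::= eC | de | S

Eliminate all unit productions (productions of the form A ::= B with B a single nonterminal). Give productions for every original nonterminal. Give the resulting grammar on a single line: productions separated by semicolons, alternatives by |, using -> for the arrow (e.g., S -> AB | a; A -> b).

Unit productions: U->S.
Unit pairs (A ⇒* B via units): (U,S).
S: inherits non-unit rules of {S} → SC | UU | e.
C: inherits non-unit rules of {C} → d | dCe.
U: inherits non-unit rules of {S, U} → SC | UU | de | e | eC.

S -> e | SC | UU; C -> d | dCe; U -> e | SC | UU | de | eC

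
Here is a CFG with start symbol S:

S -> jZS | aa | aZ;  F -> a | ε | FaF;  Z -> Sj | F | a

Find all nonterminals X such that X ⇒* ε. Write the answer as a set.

{F, Z}

Directly nullable (have an ε-rule): {F}.
Z is nullable via Z -> F (every symbol on the right is already known nullable).
Not nullable: S — each has a terminal in every rule's right-hand side or depends on a non-nullable symbol.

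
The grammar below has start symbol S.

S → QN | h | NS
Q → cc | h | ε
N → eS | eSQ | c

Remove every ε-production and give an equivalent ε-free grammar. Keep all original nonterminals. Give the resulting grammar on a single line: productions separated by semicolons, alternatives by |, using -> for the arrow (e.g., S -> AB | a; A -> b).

S -> N | h | NS | QN; N -> c | eS | eSQ; Q -> h | cc

Nullable set: {Q}.
S -> QN: Q nullable, giving N | QN.
N -> eSQ: Q nullable, giving eS | eSQ.
Drop Q -> ε.
Unchanged (no nullable symbols): S -> NS; S -> h; N -> c; N -> eS; Q -> cc; Q -> h.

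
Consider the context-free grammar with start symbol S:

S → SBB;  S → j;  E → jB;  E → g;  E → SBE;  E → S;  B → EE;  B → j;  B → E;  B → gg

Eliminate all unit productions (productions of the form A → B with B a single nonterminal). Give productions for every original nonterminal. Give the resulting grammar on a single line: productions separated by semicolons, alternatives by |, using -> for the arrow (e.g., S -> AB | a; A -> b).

Unit productions: B->E, E->S.
Unit pairs (A ⇒* B via units): (B,E), (B,S), (E,S).
S: inherits non-unit rules of {S} → SBB | j.
B: inherits non-unit rules of {B, E, S} → EE | SBB | SBE | g | gg | j | jB.
E: inherits non-unit rules of {E, S} → SBB | SBE | g | j | jB.

S -> j | SBB; B -> g | j | EE | gg | jB | SBB | SBE; E -> g | j | jB | SBB | SBE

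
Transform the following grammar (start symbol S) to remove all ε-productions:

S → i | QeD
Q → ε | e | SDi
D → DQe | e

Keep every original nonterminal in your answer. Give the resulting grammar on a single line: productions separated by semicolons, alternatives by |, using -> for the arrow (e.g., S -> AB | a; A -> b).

S -> i | eD | QeD; D -> e | De | DQe; Q -> e | SDi

Nullable set: {Q}.
S -> QeD: Q nullable, giving QeD | eD.
D -> DQe: Q nullable, giving DQe | De.
Drop Q -> ε.
Unchanged (no nullable symbols): S -> i; D -> e; Q -> SDi; Q -> e.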